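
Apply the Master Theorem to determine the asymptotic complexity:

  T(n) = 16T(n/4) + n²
Θ(n² log n)

Master Theorem: a = 16, b = 4, f(n) = n².
Compute the critical exponent d = log₄(16) = 2.
Compare f(n) = Θ(n²) against n^d:
  k = 2 = d, so f(n) = Θ(n^d) — Case 2.
  Work is balanced across levels: T(n) = Θ(n^d log n) = Θ(n² log n).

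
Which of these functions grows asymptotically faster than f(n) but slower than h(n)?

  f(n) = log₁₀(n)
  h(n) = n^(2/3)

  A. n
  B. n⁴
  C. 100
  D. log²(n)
D

We need g(n) with log₁₀(n) = o(g(n)) and g(n) = o(n^(2/3)), i.e. O(log n) ≺ g ≺ O(n^(2/3)).
Check each option:
  A. n — O(n) does not grow strictly slower than h(n)
  B. n⁴ — O(n⁴) does not grow strictly slower than h(n)
  C. 100 — O(1) does not grow strictly faster than f(n)
  D. log²(n) — O(log² n) is strictly between O(log n) and O(n^(2/3)) ✓

Only option D (log²(n)) lies strictly between.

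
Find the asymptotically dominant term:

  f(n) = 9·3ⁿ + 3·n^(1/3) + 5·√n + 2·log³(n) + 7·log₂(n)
9·3ⁿ

Looking at each term:
  - 9·3ⁿ is O(3ⁿ)
  - 3·n^(1/3) is O(n^(1/3))
  - 5·√n is O(√n)
  - 2·log³(n) is O(log³ n)
  - 7·log₂(n) is O(log n)

The term 9·3ⁿ (O(3ⁿ)) grows fastest and dominates all others.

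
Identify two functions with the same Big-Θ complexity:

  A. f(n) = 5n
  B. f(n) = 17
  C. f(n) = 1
B and C

Examining each function:
  A. 5n is O(n)
  B. 17 is O(1)
  C. 1 is O(1)

Functions B and C both have the same complexity class.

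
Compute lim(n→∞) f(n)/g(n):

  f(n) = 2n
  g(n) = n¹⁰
0

Since 2n (O(n)) grows slower than n¹⁰ (O(n¹⁰)),
the ratio f(n)/g(n) → 0 as n → ∞.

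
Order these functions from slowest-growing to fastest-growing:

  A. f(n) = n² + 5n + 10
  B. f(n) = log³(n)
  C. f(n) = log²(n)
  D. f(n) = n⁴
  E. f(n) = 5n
C < B < E < A < D

Comparing growth rates:
C = log²(n) is O(log² n)
B = log³(n) is O(log³ n)
E = 5n is O(n)
A = n² + 5n + 10 is O(n²)
D = n⁴ is O(n⁴)

Therefore, the order from slowest to fastest is: C < B < E < A < D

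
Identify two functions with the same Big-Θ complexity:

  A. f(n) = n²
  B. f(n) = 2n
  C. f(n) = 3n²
A and C

Examining each function:
  A. n² is O(n²)
  B. 2n is O(n)
  C. 3n² is O(n²)

Functions A and C both have the same complexity class.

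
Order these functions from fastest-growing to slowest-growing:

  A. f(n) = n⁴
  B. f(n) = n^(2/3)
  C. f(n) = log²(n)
A > B > C

Comparing growth rates:
A = n⁴ is O(n⁴)
B = n^(2/3) is O(n^(2/3))
C = log²(n) is O(log² n)

Therefore, the order from fastest to slowest is: A > B > C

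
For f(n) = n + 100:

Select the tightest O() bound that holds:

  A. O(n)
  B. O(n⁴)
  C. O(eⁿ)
A

f(n) = n + 100 is O(n).
All listed options are valid Big-O bounds (upper bounds),
but O(n) is the tightest (smallest valid bound).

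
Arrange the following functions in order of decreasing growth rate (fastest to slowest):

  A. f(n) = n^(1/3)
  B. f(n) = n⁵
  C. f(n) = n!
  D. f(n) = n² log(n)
C > B > D > A

Comparing growth rates:
C = n! is O(n!)
B = n⁵ is O(n⁵)
D = n² log(n) is O(n² log n)
A = n^(1/3) is O(n^(1/3))

Therefore, the order from fastest to slowest is: C > B > D > A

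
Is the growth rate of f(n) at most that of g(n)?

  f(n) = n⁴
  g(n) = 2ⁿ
True

f(n) = n⁴ is O(n⁴), and g(n) = 2ⁿ is O(2ⁿ).
Since O(n⁴) ⊆ O(2ⁿ) (f grows no faster than g), f(n) = O(g(n)) is true.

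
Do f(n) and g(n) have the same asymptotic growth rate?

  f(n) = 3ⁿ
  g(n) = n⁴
False

f(n) = 3ⁿ is O(3ⁿ), and g(n) = n⁴ is O(n⁴).
Since they have different growth rates, f(n) = Θ(g(n)) is false.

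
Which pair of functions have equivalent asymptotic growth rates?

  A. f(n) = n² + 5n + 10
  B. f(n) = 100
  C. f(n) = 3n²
A and C

Examining each function:
  A. n² + 5n + 10 is O(n²)
  B. 100 is O(1)
  C. 3n² is O(n²)

Functions A and C both have the same complexity class.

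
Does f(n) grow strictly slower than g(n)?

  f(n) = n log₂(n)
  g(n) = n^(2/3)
False

f(n) = n log₂(n) is O(n log n), and g(n) = n^(2/3) is O(n^(2/3)).
Since O(n log n) grows faster than or equal to O(n^(2/3)), f(n) = o(g(n)) is false.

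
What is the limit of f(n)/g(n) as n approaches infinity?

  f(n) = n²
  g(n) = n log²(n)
∞

Since n² (O(n²)) grows faster than n log²(n) (O(n log² n)),
the ratio f(n)/g(n) → ∞ as n → ∞.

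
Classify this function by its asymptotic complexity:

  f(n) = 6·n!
O(n!)

The dominant term in 6·n! is 6·n!, which is Θ(n!).
Constants are absorbed, so the tightest bound is O(n!).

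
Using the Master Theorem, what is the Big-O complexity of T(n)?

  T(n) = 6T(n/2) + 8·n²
Θ(n^log₂(6))

Master Theorem: a = 6, b = 2, f(n) = 8·n².
Compute the critical exponent d = log₂(6) = 2.585.
Compare f(n) = Θ(n²) against n^d:
  k = 2 < d = 2.585, so f(n) = O(n^(d-ε)) — Case 1.
  The recursion cost dominates: T(n) = Θ(n^d) = Θ(n^log₂(6)).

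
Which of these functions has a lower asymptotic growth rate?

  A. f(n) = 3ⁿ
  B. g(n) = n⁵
B

f(n) = 3ⁿ is O(3ⁿ), while g(n) = n⁵ is O(n⁵).
Since O(n⁵) grows slower than O(3ⁿ), g(n) is dominated.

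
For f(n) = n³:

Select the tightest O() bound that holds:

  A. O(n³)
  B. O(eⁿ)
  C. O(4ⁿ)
A

f(n) = n³ is O(n³).
All listed options are valid Big-O bounds (upper bounds),
but O(n³) is the tightest (smallest valid bound).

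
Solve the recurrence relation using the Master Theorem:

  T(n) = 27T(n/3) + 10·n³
Θ(n³ log n)

Master Theorem: a = 27, b = 3, f(n) = 10·n³.
Compute the critical exponent d = log₃(27) = 3.
Compare f(n) = Θ(n³) against n^d:
  k = 3 = d, so f(n) = Θ(n^d) — Case 2.
  Work is balanced across levels: T(n) = Θ(n^d log n) = Θ(n³ log n).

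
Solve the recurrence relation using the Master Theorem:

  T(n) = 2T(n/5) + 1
Θ(n^log₅(2))

Master Theorem: a = 2, b = 5, f(n) = 1.
Compute the critical exponent d = log₅(2) = 0.431.
Compare f(n) = Θ(1) against n^d:
  k = 0 < d = 0.431, so f(n) = O(n^(d-ε)) — Case 1.
  The recursion cost dominates: T(n) = Θ(n^d) = Θ(n^log₅(2)).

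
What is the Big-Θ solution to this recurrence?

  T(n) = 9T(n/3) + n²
Θ(n² log n)

Master Theorem: a = 9, b = 3, f(n) = n².
Compute the critical exponent d = log₃(9) = 2.
Compare f(n) = Θ(n²) against n^d:
  k = 2 = d, so f(n) = Θ(n^d) — Case 2.
  Work is balanced across levels: T(n) = Θ(n^d log n) = Θ(n² log n).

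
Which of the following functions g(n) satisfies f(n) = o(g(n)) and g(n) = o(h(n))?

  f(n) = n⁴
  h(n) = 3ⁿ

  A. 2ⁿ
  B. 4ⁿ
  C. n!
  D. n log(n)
A

We need g(n) with n⁴ = o(g(n)) and g(n) = o(3ⁿ), i.e. O(n⁴) ≺ g ≺ O(3ⁿ).
Check each option:
  A. 2ⁿ — O(2ⁿ) is strictly between O(n⁴) and O(3ⁿ) ✓
  B. 4ⁿ — O(4ⁿ) does not grow strictly slower than h(n)
  C. n! — O(n!) does not grow strictly slower than h(n)
  D. n log(n) — O(n log n) does not grow strictly faster than f(n)

Only option A (2ⁿ) lies strictly between.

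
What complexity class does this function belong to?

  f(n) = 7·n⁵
O(n⁵)

The dominant term in 7·n⁵ is 7·n⁵, which is Θ(n⁵).
Constants are absorbed, so the tightest bound is O(n⁵).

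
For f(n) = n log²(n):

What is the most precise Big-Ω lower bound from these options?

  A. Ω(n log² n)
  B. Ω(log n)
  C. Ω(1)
A

f(n) = n log²(n) is Ω(n log² n).
All listed options are valid Big-Ω bounds (lower bounds),
but Ω(n log² n) is the tightest (largest valid bound).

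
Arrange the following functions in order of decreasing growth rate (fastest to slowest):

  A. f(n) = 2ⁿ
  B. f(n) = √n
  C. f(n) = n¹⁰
A > C > B

Comparing growth rates:
A = 2ⁿ is O(2ⁿ)
C = n¹⁰ is O(n¹⁰)
B = √n is O(√n)

Therefore, the order from fastest to slowest is: A > C > B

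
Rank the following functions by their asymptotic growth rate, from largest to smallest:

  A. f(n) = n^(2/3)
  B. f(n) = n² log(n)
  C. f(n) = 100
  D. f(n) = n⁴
D > B > A > C

Comparing growth rates:
D = n⁴ is O(n⁴)
B = n² log(n) is O(n² log n)
A = n^(2/3) is O(n^(2/3))
C = 100 is O(1)

Therefore, the order from fastest to slowest is: D > B > A > C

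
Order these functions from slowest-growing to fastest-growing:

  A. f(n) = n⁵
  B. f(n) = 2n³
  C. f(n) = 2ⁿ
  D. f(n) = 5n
D < B < A < C

Comparing growth rates:
D = 5n is O(n)
B = 2n³ is O(n³)
A = n⁵ is O(n⁵)
C = 2ⁿ is O(2ⁿ)

Therefore, the order from slowest to fastest is: D < B < A < C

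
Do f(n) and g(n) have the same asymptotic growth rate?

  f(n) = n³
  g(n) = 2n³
True

f(n) = n³ and g(n) = 2n³ are both O(n³).
Since they have the same asymptotic growth rate, f(n) = Θ(g(n)) is true.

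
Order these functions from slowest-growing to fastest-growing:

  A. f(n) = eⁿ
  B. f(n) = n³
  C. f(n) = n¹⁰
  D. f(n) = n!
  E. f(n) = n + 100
E < B < C < A < D

Comparing growth rates:
E = n + 100 is O(n)
B = n³ is O(n³)
C = n¹⁰ is O(n¹⁰)
A = eⁿ is O(eⁿ)
D = n! is O(n!)

Therefore, the order from slowest to fastest is: E < B < C < A < D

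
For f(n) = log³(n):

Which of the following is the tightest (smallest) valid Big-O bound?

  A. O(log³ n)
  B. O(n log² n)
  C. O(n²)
A

f(n) = log³(n) is O(log³ n).
All listed options are valid Big-O bounds (upper bounds),
but O(log³ n) is the tightest (smallest valid bound).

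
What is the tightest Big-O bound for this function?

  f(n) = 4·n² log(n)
O(n² log n)

The dominant term in 4·n² log(n) is 4·n² log(n), which is Θ(n² log n).
Constants are absorbed, so the tightest bound is O(n² log n).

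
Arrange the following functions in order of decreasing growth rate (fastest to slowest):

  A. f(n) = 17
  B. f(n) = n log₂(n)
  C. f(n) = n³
C > B > A

Comparing growth rates:
C = n³ is O(n³)
B = n log₂(n) is O(n log n)
A = 17 is O(1)

Therefore, the order from fastest to slowest is: C > B > A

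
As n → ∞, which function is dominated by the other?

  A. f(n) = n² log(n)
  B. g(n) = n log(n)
B

f(n) = n² log(n) is O(n² log n), while g(n) = n log(n) is O(n log n).
Since O(n log n) grows slower than O(n² log n), g(n) is dominated.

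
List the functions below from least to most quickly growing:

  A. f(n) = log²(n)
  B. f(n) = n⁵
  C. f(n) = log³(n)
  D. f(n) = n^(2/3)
A < C < D < B

Comparing growth rates:
A = log²(n) is O(log² n)
C = log³(n) is O(log³ n)
D = n^(2/3) is O(n^(2/3))
B = n⁵ is O(n⁵)

Therefore, the order from slowest to fastest is: A < C < D < B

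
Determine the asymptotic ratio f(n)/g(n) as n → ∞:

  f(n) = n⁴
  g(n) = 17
∞

Since n⁴ (O(n⁴)) grows faster than 17 (O(1)),
the ratio f(n)/g(n) → ∞ as n → ∞.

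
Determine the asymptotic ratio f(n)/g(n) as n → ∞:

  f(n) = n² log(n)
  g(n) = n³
0

Since n² log(n) (O(n² log n)) grows slower than n³ (O(n³)),
the ratio f(n)/g(n) → 0 as n → ∞.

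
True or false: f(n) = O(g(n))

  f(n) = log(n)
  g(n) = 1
False

f(n) = log(n) is O(log n), and g(n) = 1 is O(1).
Since O(log n) grows faster than O(1), f(n) = O(g(n)) is false.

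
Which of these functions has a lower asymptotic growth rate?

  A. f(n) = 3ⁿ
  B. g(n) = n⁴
B

f(n) = 3ⁿ is O(3ⁿ), while g(n) = n⁴ is O(n⁴).
Since O(n⁴) grows slower than O(3ⁿ), g(n) is dominated.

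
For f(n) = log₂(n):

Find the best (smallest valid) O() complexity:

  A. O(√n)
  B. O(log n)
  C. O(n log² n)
B

f(n) = log₂(n) is O(log n).
All listed options are valid Big-O bounds (upper bounds),
but O(log n) is the tightest (smallest valid bound).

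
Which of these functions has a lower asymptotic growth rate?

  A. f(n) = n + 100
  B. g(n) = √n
B

f(n) = n + 100 is O(n), while g(n) = √n is O(√n).
Since O(√n) grows slower than O(n), g(n) is dominated.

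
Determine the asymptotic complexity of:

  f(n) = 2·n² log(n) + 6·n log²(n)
O(n² log n)

The dominant term in 2·n² log(n) + 6·n log²(n) is 2·n² log(n), which is Θ(n² log n).
Lower-order terms (6·n log²(n)) are asymptotically negligible.
Constants are absorbed, so the tightest bound is O(n² log n).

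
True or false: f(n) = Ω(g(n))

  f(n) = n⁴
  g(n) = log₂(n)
True

f(n) = n⁴ is O(n⁴), and g(n) = log₂(n) is O(log n).
Since O(n⁴) grows at least as fast as O(log n), f(n) = Ω(g(n)) is true.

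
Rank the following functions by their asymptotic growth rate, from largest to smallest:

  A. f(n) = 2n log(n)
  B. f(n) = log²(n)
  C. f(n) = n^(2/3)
A > C > B

Comparing growth rates:
A = 2n log(n) is O(n log n)
C = n^(2/3) is O(n^(2/3))
B = log²(n) is O(log² n)

Therefore, the order from fastest to slowest is: A > C > B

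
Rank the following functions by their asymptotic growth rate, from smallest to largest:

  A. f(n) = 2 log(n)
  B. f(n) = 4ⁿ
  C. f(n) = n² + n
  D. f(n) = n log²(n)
A < D < C < B

Comparing growth rates:
A = 2 log(n) is O(log n)
D = n log²(n) is O(n log² n)
C = n² + n is O(n²)
B = 4ⁿ is O(4ⁿ)

Therefore, the order from slowest to fastest is: A < D < C < B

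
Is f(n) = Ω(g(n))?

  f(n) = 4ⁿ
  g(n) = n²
True

f(n) = 4ⁿ is O(4ⁿ), and g(n) = n² is O(n²).
Since O(4ⁿ) grows at least as fast as O(n²), f(n) = Ω(g(n)) is true.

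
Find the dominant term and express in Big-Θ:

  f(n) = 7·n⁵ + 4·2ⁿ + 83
Θ(2ⁿ)

Order the terms by growth rate: 83 ≺ 7·n⁵ ≺ 4·2ⁿ.
The fastest-growing term 4·2ⁿ dominates as n → ∞; dropping its constant factor gives Θ(2ⁿ).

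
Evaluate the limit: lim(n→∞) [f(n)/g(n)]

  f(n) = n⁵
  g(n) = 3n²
∞

Since n⁵ (O(n⁵)) grows faster than 3n² (O(n²)),
the ratio f(n)/g(n) → ∞ as n → ∞.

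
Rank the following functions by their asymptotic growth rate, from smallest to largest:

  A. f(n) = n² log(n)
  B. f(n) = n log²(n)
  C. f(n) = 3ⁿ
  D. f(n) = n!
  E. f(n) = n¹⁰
B < A < E < C < D

Comparing growth rates:
B = n log²(n) is O(n log² n)
A = n² log(n) is O(n² log n)
E = n¹⁰ is O(n¹⁰)
C = 3ⁿ is O(3ⁿ)
D = n! is O(n!)

Therefore, the order from slowest to fastest is: B < A < E < C < D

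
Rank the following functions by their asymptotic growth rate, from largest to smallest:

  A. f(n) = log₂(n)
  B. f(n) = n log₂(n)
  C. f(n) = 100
B > A > C

Comparing growth rates:
B = n log₂(n) is O(n log n)
A = log₂(n) is O(log n)
C = 100 is O(1)

Therefore, the order from fastest to slowest is: B > A > C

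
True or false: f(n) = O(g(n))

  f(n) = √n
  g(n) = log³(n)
False

f(n) = √n is O(√n), and g(n) = log³(n) is O(log³ n).
Since O(√n) grows faster than O(log³ n), f(n) = O(g(n)) is false.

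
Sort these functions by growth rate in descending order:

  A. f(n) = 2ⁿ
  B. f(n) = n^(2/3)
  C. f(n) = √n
A > B > C

Comparing growth rates:
A = 2ⁿ is O(2ⁿ)
B = n^(2/3) is O(n^(2/3))
C = √n is O(√n)

Therefore, the order from fastest to slowest is: A > B > C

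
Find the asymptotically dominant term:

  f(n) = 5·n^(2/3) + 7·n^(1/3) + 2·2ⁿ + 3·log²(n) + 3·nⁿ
3·nⁿ

Looking at each term:
  - 5·n^(2/3) is O(n^(2/3))
  - 7·n^(1/3) is O(n^(1/3))
  - 2·2ⁿ is O(2ⁿ)
  - 3·log²(n) is O(log² n)
  - 3·nⁿ is O(nⁿ)

The term 3·nⁿ (O(nⁿ)) grows fastest and dominates all others.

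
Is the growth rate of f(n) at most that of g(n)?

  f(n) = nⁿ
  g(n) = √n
False

f(n) = nⁿ is O(nⁿ), and g(n) = √n is O(√n).
Since O(nⁿ) grows faster than O(√n), f(n) = O(g(n)) is false.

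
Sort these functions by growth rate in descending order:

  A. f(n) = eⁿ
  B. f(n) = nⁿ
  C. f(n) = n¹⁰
B > A > C

Comparing growth rates:
B = nⁿ is O(nⁿ)
A = eⁿ is O(eⁿ)
C = n¹⁰ is O(n¹⁰)

Therefore, the order from fastest to slowest is: B > A > C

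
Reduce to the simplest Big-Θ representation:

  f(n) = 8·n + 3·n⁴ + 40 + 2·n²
Θ(n⁴)

Order the terms by growth rate: 40 ≺ 8·n ≺ 2·n² ≺ 3·n⁴.
The fastest-growing term 3·n⁴ dominates as n → ∞; dropping its constant factor gives Θ(n⁴).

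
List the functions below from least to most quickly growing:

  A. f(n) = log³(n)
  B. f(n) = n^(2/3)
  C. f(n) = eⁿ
A < B < C

Comparing growth rates:
A = log³(n) is O(log³ n)
B = n^(2/3) is O(n^(2/3))
C = eⁿ is O(eⁿ)

Therefore, the order from slowest to fastest is: A < B < C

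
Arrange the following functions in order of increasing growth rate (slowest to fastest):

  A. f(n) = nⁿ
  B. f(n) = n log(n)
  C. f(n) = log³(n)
C < B < A

Comparing growth rates:
C = log³(n) is O(log³ n)
B = n log(n) is O(n log n)
A = nⁿ is O(nⁿ)

Therefore, the order from slowest to fastest is: C < B < A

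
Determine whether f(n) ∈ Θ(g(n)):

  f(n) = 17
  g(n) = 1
True

f(n) = 17 and g(n) = 1 are both O(1).
Since they have the same asymptotic growth rate, f(n) = Θ(g(n)) is true.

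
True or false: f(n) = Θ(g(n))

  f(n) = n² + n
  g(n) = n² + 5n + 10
True

f(n) = n² + n and g(n) = n² + 5n + 10 are both O(n²).
Since they have the same asymptotic growth rate, f(n) = Θ(g(n)) is true.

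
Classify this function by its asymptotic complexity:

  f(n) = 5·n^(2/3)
O(n^(2/3))

The dominant term in 5·n^(2/3) is 5·n^(2/3), which is Θ(n^(2/3)).
Constants are absorbed, so the tightest bound is O(n^(2/3)).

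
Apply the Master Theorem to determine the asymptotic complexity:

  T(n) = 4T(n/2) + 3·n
Θ(n²)

Master Theorem: a = 4, b = 2, f(n) = 3·n.
Compute the critical exponent d = log₂(4) = 2.
Compare f(n) = Θ(n) against n^d:
  k = 1 < d = 2, so f(n) = O(n^(d-ε)) — Case 1.
  The recursion cost dominates: T(n) = Θ(n^d) = Θ(n²).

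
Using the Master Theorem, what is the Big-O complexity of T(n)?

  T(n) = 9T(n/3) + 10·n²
Θ(n² log n)

Master Theorem: a = 9, b = 3, f(n) = 10·n².
Compute the critical exponent d = log₃(9) = 2.
Compare f(n) = Θ(n²) against n^d:
  k = 2 = d, so f(n) = Θ(n^d) — Case 2.
  Work is balanced across levels: T(n) = Θ(n^d log n) = Θ(n² log n).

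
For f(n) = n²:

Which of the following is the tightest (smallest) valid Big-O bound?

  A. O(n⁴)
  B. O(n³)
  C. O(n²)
C

f(n) = n² is O(n²).
All listed options are valid Big-O bounds (upper bounds),
but O(n²) is the tightest (smallest valid bound).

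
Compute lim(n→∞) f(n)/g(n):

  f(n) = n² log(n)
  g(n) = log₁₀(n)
∞

Since n² log(n) (O(n² log n)) grows faster than log₁₀(n) (O(log n)),
the ratio f(n)/g(n) → ∞ as n → ∞.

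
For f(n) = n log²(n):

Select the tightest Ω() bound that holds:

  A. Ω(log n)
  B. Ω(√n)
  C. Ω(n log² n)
C

f(n) = n log²(n) is Ω(n log² n).
All listed options are valid Big-Ω bounds (lower bounds),
but Ω(n log² n) is the tightest (largest valid bound).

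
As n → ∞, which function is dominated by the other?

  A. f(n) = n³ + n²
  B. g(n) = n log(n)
B

f(n) = n³ + n² is O(n³), while g(n) = n log(n) is O(n log n).
Since O(n log n) grows slower than O(n³), g(n) is dominated.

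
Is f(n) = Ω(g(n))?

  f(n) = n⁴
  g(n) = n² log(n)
True

f(n) = n⁴ is O(n⁴), and g(n) = n² log(n) is O(n² log n).
Since O(n⁴) grows at least as fast as O(n² log n), f(n) = Ω(g(n)) is true.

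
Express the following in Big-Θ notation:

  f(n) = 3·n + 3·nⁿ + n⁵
Θ(nⁿ)

Order the terms by growth rate: 3·n ≺ n⁵ ≺ 3·nⁿ.
The fastest-growing term 3·nⁿ dominates as n → ∞; dropping its constant factor gives Θ(nⁿ).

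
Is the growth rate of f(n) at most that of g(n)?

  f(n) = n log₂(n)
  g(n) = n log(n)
True

f(n) = n log₂(n) and g(n) = n log(n) are both O(n log n).
Big-O permits equal growth rates (f ≤ c·g for some c), so f(n) = O(g(n)) is true.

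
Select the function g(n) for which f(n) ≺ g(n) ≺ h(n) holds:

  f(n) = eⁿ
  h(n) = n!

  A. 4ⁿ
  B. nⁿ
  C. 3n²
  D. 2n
A

We need g(n) with eⁿ = o(g(n)) and g(n) = o(n!), i.e. O(eⁿ) ≺ g ≺ O(n!).
Check each option:
  A. 4ⁿ — O(4ⁿ) is strictly between O(eⁿ) and O(n!) ✓
  B. nⁿ — O(nⁿ) does not grow strictly slower than h(n)
  C. 3n² — O(n²) does not grow strictly faster than f(n)
  D. 2n — O(n) does not grow strictly faster than f(n)

Only option A (4ⁿ) lies strictly between.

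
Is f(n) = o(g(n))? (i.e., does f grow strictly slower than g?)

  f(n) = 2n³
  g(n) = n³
False

f(n) = 2n³ is O(n³), and g(n) = n³ is O(n³).
Since they have the same growth rate, f(n) = o(g(n)) is false.
(f = o(g) requires f to grow strictly slower, not equal.)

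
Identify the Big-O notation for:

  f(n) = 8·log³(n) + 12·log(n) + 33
O(log³ n)

The dominant term in 8·log³(n) + 12·log(n) + 33 is 8·log³(n), which is Θ(log³ n).
Lower-order terms (12·log(n), 33) are asymptotically negligible.
Constants are absorbed, so the tightest bound is O(log³ n).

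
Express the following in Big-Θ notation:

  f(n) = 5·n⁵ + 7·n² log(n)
Θ(n⁵)

Order the terms by growth rate: 7·n² log(n) ≺ 5·n⁵.
The fastest-growing term 5·n⁵ dominates as n → ∞; dropping its constant factor gives Θ(n⁵).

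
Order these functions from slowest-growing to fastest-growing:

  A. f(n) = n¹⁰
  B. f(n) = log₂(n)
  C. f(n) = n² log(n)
B < C < A

Comparing growth rates:
B = log₂(n) is O(log n)
C = n² log(n) is O(n² log n)
A = n¹⁰ is O(n¹⁰)

Therefore, the order from slowest to fastest is: B < C < A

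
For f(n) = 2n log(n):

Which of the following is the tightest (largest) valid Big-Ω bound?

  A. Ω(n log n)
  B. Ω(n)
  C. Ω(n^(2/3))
A

f(n) = 2n log(n) is Ω(n log n).
All listed options are valid Big-Ω bounds (lower bounds),
but Ω(n log n) is the tightest (largest valid bound).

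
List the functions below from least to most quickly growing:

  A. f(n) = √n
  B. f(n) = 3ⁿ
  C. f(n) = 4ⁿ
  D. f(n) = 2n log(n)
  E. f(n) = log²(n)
E < A < D < B < C

Comparing growth rates:
E = log²(n) is O(log² n)
A = √n is O(√n)
D = 2n log(n) is O(n log n)
B = 3ⁿ is O(3ⁿ)
C = 4ⁿ is O(4ⁿ)

Therefore, the order from slowest to fastest is: E < A < D < B < C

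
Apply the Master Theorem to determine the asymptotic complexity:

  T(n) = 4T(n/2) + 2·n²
Θ(n² log n)

Master Theorem: a = 4, b = 2, f(n) = 2·n².
Compute the critical exponent d = log₂(4) = 2.
Compare f(n) = Θ(n²) against n^d:
  k = 2 = d, so f(n) = Θ(n^d) — Case 2.
  Work is balanced across levels: T(n) = Θ(n^d log n) = Θ(n² log n).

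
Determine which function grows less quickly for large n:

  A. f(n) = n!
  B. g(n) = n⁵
B

f(n) = n! is O(n!), while g(n) = n⁵ is O(n⁵).
Since O(n⁵) grows slower than O(n!), g(n) is dominated.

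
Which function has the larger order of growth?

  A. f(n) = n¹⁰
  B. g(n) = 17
A

f(n) = n¹⁰ is O(n¹⁰), while g(n) = 17 is O(1).
Since O(n¹⁰) grows faster than O(1), f(n) dominates.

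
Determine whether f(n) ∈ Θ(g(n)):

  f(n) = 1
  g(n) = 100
True

f(n) = 1 and g(n) = 100 are both O(1).
Since they have the same asymptotic growth rate, f(n) = Θ(g(n)) is true.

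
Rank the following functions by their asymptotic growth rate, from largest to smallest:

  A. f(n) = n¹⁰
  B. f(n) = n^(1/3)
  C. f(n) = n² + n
A > C > B

Comparing growth rates:
A = n¹⁰ is O(n¹⁰)
C = n² + n is O(n²)
B = n^(1/3) is O(n^(1/3))

Therefore, the order from fastest to slowest is: A > C > B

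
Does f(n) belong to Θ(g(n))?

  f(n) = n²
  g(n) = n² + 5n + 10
True

f(n) = n² and g(n) = n² + 5n + 10 are both O(n²).
Since they have the same asymptotic growth rate, f(n) = Θ(g(n)) is true.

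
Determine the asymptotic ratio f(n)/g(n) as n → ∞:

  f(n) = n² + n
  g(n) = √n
∞

Since n² + n (O(n²)) grows faster than √n (O(√n)),
the ratio f(n)/g(n) → ∞ as n → ∞.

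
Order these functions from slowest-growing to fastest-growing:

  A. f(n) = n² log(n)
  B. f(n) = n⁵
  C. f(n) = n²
C < A < B

Comparing growth rates:
C = n² is O(n²)
A = n² log(n) is O(n² log n)
B = n⁵ is O(n⁵)

Therefore, the order from slowest to fastest is: C < A < B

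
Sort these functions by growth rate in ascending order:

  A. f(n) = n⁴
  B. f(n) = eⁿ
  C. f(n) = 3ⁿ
A < B < C

Comparing growth rates:
A = n⁴ is O(n⁴)
B = eⁿ is O(eⁿ)
C = 3ⁿ is O(3ⁿ)

Therefore, the order from slowest to fastest is: A < B < C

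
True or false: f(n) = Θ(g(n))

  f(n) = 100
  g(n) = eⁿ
False

f(n) = 100 is O(1), and g(n) = eⁿ is O(eⁿ).
Since they have different growth rates, f(n) = Θ(g(n)) is false.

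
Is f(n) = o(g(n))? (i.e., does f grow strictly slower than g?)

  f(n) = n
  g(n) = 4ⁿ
True

f(n) = n is O(n), and g(n) = 4ⁿ is O(4ⁿ).
Since O(n) grows strictly slower than O(4ⁿ), f(n) = o(g(n)) is true.
This means lim(n→∞) f(n)/g(n) = 0.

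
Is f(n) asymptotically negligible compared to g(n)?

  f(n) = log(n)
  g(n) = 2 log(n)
False

f(n) = log(n) is O(log n), and g(n) = 2 log(n) is O(log n).
Since they have the same growth rate, f(n) = o(g(n)) is false.
(f = o(g) requires f to grow strictly slower, not equal.)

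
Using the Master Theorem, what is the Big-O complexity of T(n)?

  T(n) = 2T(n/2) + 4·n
Θ(n log n)

Master Theorem: a = 2, b = 2, f(n) = 4·n.
Compute the critical exponent d = log₂(2) = 1.
Compare f(n) = Θ(n) against n^d:
  k = 1 = d, so f(n) = Θ(n^d) — Case 2.
  Work is balanced across levels: T(n) = Θ(n^d log n) = Θ(n log n).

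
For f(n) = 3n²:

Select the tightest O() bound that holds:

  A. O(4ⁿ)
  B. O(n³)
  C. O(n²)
C

f(n) = 3n² is O(n²).
All listed options are valid Big-O bounds (upper bounds),
but O(n²) is the tightest (smallest valid bound).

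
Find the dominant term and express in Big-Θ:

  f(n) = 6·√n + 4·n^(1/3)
Θ(√n)

Order the terms by growth rate: 4·n^(1/3) ≺ 6·√n.
The fastest-growing term 6·√n dominates as n → ∞; dropping its constant factor gives Θ(√n).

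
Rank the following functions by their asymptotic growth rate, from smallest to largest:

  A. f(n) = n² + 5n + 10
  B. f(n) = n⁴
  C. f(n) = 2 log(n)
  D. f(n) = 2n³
C < A < D < B

Comparing growth rates:
C = 2 log(n) is O(log n)
A = n² + 5n + 10 is O(n²)
D = 2n³ is O(n³)
B = n⁴ is O(n⁴)

Therefore, the order from slowest to fastest is: C < A < D < B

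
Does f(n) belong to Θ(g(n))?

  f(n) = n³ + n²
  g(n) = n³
True

f(n) = n³ + n² and g(n) = n³ are both O(n³).
Since they have the same asymptotic growth rate, f(n) = Θ(g(n)) is true.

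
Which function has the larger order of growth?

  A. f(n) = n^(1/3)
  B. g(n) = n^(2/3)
B

f(n) = n^(1/3) is O(n^(1/3)), while g(n) = n^(2/3) is O(n^(2/3)).
Since O(n^(2/3)) grows faster than O(n^(1/3)), g(n) dominates.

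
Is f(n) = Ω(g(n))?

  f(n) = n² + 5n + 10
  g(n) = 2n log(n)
True

f(n) = n² + 5n + 10 is O(n²), and g(n) = 2n log(n) is O(n log n).
Since O(n²) grows at least as fast as O(n log n), f(n) = Ω(g(n)) is true.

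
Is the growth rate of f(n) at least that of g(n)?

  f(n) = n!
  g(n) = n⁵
True

f(n) = n! is O(n!), and g(n) = n⁵ is O(n⁵).
Since O(n!) grows at least as fast as O(n⁵), f(n) = Ω(g(n)) is true.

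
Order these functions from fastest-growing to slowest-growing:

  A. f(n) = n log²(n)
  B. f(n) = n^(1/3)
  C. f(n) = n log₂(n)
A > C > B

Comparing growth rates:
A = n log²(n) is O(n log² n)
C = n log₂(n) is O(n log n)
B = n^(1/3) is O(n^(1/3))

Therefore, the order from fastest to slowest is: A > C > B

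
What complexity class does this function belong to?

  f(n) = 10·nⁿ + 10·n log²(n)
O(nⁿ)

The dominant term in 10·nⁿ + 10·n log²(n) is 10·nⁿ, which is Θ(nⁿ).
Lower-order terms (10·n log²(n)) are asymptotically negligible.
Constants are absorbed, so the tightest bound is O(nⁿ).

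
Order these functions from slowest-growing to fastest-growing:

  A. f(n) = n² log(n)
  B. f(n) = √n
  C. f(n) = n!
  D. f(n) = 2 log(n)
D < B < A < C

Comparing growth rates:
D = 2 log(n) is O(log n)
B = √n is O(√n)
A = n² log(n) is O(n² log n)
C = n! is O(n!)

Therefore, the order from slowest to fastest is: D < B < A < C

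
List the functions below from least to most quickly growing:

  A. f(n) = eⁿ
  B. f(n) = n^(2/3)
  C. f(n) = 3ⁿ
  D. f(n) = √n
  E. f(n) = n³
D < B < E < A < C

Comparing growth rates:
D = √n is O(√n)
B = n^(2/3) is O(n^(2/3))
E = n³ is O(n³)
A = eⁿ is O(eⁿ)
C = 3ⁿ is O(3ⁿ)

Therefore, the order from slowest to fastest is: D < B < E < A < C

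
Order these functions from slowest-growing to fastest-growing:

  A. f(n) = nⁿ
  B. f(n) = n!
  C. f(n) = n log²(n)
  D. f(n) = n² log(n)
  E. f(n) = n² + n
C < E < D < B < A

Comparing growth rates:
C = n log²(n) is O(n log² n)
E = n² + n is O(n²)
D = n² log(n) is O(n² log n)
B = n! is O(n!)
A = nⁿ is O(nⁿ)

Therefore, the order from slowest to fastest is: C < E < D < B < A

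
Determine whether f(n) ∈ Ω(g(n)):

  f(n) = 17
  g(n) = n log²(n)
False

f(n) = 17 is O(1), and g(n) = n log²(n) is O(n log² n).
Since O(1) grows slower than O(n log² n), f(n) = Ω(g(n)) is false.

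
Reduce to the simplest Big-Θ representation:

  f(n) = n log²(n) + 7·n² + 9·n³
Θ(n³)

Order the terms by growth rate: n log²(n) ≺ 7·n² ≺ 9·n³.
The fastest-growing term 9·n³ dominates as n → ∞; dropping its constant factor gives Θ(n³).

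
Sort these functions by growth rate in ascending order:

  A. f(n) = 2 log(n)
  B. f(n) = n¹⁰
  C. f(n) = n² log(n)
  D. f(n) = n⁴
A < C < D < B

Comparing growth rates:
A = 2 log(n) is O(log n)
C = n² log(n) is O(n² log n)
D = n⁴ is O(n⁴)
B = n¹⁰ is O(n¹⁰)

Therefore, the order from slowest to fastest is: A < C < D < B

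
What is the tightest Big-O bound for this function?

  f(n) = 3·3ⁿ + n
O(3ⁿ)

The dominant term in 3·3ⁿ + n is 3·3ⁿ, which is Θ(3ⁿ).
Lower-order terms (n) are asymptotically negligible.
Constants are absorbed, so the tightest bound is O(3ⁿ).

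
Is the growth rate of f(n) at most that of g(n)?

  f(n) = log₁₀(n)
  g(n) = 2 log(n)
True

f(n) = log₁₀(n) and g(n) = 2 log(n) are both O(log n).
Big-O permits equal growth rates (f ≤ c·g for some c), so f(n) = O(g(n)) is true.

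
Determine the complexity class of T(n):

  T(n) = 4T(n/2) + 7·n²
Θ(n² log n)

Master Theorem: a = 4, b = 2, f(n) = 7·n².
Compute the critical exponent d = log₂(4) = 2.
Compare f(n) = Θ(n²) against n^d:
  k = 2 = d, so f(n) = Θ(n^d) — Case 2.
  Work is balanced across levels: T(n) = Θ(n^d log n) = Θ(n² log n).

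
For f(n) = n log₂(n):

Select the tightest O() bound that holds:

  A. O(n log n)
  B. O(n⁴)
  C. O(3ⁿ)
A

f(n) = n log₂(n) is O(n log n).
All listed options are valid Big-O bounds (upper bounds),
but O(n log n) is the tightest (smallest valid bound).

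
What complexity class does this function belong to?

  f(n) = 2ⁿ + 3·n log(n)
O(2ⁿ)

The dominant term in 2ⁿ + 3·n log(n) is 2ⁿ, which is Θ(2ⁿ).
Lower-order terms (3·n log(n)) are asymptotically negligible.
Constants are absorbed, so the tightest bound is O(2ⁿ).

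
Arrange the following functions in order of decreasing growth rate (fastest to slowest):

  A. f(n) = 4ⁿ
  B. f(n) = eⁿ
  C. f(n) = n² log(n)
A > B > C

Comparing growth rates:
A = 4ⁿ is O(4ⁿ)
B = eⁿ is O(eⁿ)
C = n² log(n) is O(n² log n)

Therefore, the order from fastest to slowest is: A > B > C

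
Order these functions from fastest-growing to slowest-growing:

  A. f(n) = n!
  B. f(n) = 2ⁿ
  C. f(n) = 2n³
A > B > C

Comparing growth rates:
A = n! is O(n!)
B = 2ⁿ is O(2ⁿ)
C = 2n³ is O(n³)

Therefore, the order from fastest to slowest is: A > B > C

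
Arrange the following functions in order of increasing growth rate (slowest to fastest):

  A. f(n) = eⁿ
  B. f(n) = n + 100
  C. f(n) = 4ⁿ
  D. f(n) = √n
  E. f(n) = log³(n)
E < D < B < A < C

Comparing growth rates:
E = log³(n) is O(log³ n)
D = √n is O(√n)
B = n + 100 is O(n)
A = eⁿ is O(eⁿ)
C = 4ⁿ is O(4ⁿ)

Therefore, the order from slowest to fastest is: E < D < B < A < C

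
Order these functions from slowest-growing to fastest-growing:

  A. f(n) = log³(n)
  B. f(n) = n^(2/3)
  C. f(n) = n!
A < B < C

Comparing growth rates:
A = log³(n) is O(log³ n)
B = n^(2/3) is O(n^(2/3))
C = n! is O(n!)

Therefore, the order from slowest to fastest is: A < B < C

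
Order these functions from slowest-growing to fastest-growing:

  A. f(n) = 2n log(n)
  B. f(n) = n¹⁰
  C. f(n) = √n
C < A < B

Comparing growth rates:
C = √n is O(√n)
A = 2n log(n) is O(n log n)
B = n¹⁰ is O(n¹⁰)

Therefore, the order from slowest to fastest is: C < A < B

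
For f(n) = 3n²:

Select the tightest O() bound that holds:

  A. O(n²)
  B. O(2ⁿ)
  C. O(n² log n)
A

f(n) = 3n² is O(n²).
All listed options are valid Big-O bounds (upper bounds),
but O(n²) is the tightest (smallest valid bound).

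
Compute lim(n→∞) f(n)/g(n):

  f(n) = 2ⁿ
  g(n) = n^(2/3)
∞

Since 2ⁿ (O(2ⁿ)) grows faster than n^(2/3) (O(n^(2/3))),
the ratio f(n)/g(n) → ∞ as n → ∞.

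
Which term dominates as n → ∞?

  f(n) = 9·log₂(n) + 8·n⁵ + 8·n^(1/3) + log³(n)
8·n⁵

Looking at each term:
  - 9·log₂(n) is O(log n)
  - 8·n⁵ is O(n⁵)
  - 8·n^(1/3) is O(n^(1/3))
  - log³(n) is O(log³ n)

The term 8·n⁵ (O(n⁵)) grows fastest and dominates all others.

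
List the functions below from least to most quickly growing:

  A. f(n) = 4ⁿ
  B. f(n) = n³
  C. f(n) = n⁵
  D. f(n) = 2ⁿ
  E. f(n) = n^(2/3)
E < B < C < D < A

Comparing growth rates:
E = n^(2/3) is O(n^(2/3))
B = n³ is O(n³)
C = n⁵ is O(n⁵)
D = 2ⁿ is O(2ⁿ)
A = 4ⁿ is O(4ⁿ)

Therefore, the order from slowest to fastest is: E < B < C < D < A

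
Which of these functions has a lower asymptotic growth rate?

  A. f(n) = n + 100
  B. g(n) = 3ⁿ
A

f(n) = n + 100 is O(n), while g(n) = 3ⁿ is O(3ⁿ).
Since O(n) grows slower than O(3ⁿ), f(n) is dominated.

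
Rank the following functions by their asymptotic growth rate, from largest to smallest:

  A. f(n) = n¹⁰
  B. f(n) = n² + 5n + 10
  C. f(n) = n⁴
A > C > B

Comparing growth rates:
A = n¹⁰ is O(n¹⁰)
C = n⁴ is O(n⁴)
B = n² + 5n + 10 is O(n²)

Therefore, the order from fastest to slowest is: A > C > B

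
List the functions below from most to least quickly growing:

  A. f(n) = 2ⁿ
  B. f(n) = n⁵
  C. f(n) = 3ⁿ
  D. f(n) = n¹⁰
C > A > D > B

Comparing growth rates:
C = 3ⁿ is O(3ⁿ)
A = 2ⁿ is O(2ⁿ)
D = n¹⁰ is O(n¹⁰)
B = n⁵ is O(n⁵)

Therefore, the order from fastest to slowest is: C > A > D > B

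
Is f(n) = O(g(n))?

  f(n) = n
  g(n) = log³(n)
False

f(n) = n is O(n), and g(n) = log³(n) is O(log³ n).
Since O(n) grows faster than O(log³ n), f(n) = O(g(n)) is false.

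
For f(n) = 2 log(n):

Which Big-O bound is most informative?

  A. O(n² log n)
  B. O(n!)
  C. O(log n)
C

f(n) = 2 log(n) is O(log n).
All listed options are valid Big-O bounds (upper bounds),
but O(log n) is the tightest (smallest valid bound).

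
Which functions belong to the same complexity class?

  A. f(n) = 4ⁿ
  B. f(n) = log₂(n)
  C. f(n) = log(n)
B and C

Examining each function:
  A. 4ⁿ is O(4ⁿ)
  B. log₂(n) is O(log n)
  C. log(n) is O(log n)

Functions B and C both have the same complexity class.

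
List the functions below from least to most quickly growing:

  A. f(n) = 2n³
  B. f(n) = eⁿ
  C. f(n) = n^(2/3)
C < A < B

Comparing growth rates:
C = n^(2/3) is O(n^(2/3))
A = 2n³ is O(n³)
B = eⁿ is O(eⁿ)

Therefore, the order from slowest to fastest is: C < A < B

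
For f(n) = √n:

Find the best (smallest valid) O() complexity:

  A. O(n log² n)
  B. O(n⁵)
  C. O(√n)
C

f(n) = √n is O(√n).
All listed options are valid Big-O bounds (upper bounds),
but O(√n) is the tightest (smallest valid bound).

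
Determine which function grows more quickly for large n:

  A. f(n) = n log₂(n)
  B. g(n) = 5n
A

f(n) = n log₂(n) is O(n log n), while g(n) = 5n is O(n).
Since O(n log n) grows faster than O(n), f(n) dominates.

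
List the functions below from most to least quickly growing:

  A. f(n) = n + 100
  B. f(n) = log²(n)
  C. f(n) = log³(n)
A > C > B

Comparing growth rates:
A = n + 100 is O(n)
C = log³(n) is O(log³ n)
B = log²(n) is O(log² n)

Therefore, the order from fastest to slowest is: A > C > B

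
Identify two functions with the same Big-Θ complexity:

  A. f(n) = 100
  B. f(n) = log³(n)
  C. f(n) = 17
A and C

Examining each function:
  A. 100 is O(1)
  B. log³(n) is O(log³ n)
  C. 17 is O(1)

Functions A and C both have the same complexity class.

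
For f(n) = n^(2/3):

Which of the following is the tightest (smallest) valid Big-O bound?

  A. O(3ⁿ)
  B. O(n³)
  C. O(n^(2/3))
C

f(n) = n^(2/3) is O(n^(2/3)).
All listed options are valid Big-O bounds (upper bounds),
but O(n^(2/3)) is the tightest (smallest valid bound).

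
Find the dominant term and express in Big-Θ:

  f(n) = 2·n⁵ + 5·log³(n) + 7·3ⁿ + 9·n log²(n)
Θ(3ⁿ)

Order the terms by growth rate: 5·log³(n) ≺ 9·n log²(n) ≺ 2·n⁵ ≺ 7·3ⁿ.
The fastest-growing term 7·3ⁿ dominates as n → ∞; dropping its constant factor gives Θ(3ⁿ).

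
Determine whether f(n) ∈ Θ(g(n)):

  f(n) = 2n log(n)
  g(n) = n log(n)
True

f(n) = 2n log(n) and g(n) = n log(n) are both O(n log n).
Since they have the same asymptotic growth rate, f(n) = Θ(g(n)) is true.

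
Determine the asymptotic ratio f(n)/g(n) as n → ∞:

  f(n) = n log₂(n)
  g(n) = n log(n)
1/log(2)

Since n log₂(n) and n log(n) have the same growth rate (O(n log n)),
the ratio converges to a constant: 1/log(2).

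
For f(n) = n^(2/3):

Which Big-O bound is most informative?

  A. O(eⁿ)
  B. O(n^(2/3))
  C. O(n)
B

f(n) = n^(2/3) is O(n^(2/3)).
All listed options are valid Big-O bounds (upper bounds),
but O(n^(2/3)) is the tightest (smallest valid bound).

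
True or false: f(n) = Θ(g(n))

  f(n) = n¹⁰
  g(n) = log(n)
False

f(n) = n¹⁰ is O(n¹⁰), and g(n) = log(n) is O(log n).
Since they have different growth rates, f(n) = Θ(g(n)) is false.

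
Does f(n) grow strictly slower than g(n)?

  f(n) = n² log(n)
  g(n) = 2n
False

f(n) = n² log(n) is O(n² log n), and g(n) = 2n is O(n).
Since O(n² log n) grows faster than or equal to O(n), f(n) = o(g(n)) is false.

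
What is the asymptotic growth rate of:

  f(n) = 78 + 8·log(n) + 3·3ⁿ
Θ(3ⁿ)

Order the terms by growth rate: 78 ≺ 8·log(n) ≺ 3·3ⁿ.
The fastest-growing term 3·3ⁿ dominates as n → ∞; dropping its constant factor gives Θ(3ⁿ).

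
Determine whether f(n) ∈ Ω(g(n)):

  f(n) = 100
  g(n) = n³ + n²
False

f(n) = 100 is O(1), and g(n) = n³ + n² is O(n³).
Since O(1) grows slower than O(n³), f(n) = Ω(g(n)) is false.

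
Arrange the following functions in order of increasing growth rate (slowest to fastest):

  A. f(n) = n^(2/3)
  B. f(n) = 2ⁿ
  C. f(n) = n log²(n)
A < C < B

Comparing growth rates:
A = n^(2/3) is O(n^(2/3))
C = n log²(n) is O(n log² n)
B = 2ⁿ is O(2ⁿ)

Therefore, the order from slowest to fastest is: A < C < B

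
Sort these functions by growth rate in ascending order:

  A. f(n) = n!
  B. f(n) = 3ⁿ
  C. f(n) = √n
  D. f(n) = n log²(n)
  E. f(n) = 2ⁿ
C < D < E < B < A

Comparing growth rates:
C = √n is O(√n)
D = n log²(n) is O(n log² n)
E = 2ⁿ is O(2ⁿ)
B = 3ⁿ is O(3ⁿ)
A = n! is O(n!)

Therefore, the order from slowest to fastest is: C < D < E < B < A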